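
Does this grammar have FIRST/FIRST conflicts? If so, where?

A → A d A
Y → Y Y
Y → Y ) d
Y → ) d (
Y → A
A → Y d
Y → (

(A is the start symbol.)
FIRST sets of the non-terminals at (or reachable through a nullable prefix from) the front of some alternative:
  FIRST(A) = { '(', ')' }
  FIRST(Y) = { '(', ')' }

Productions for A:
  A → A d A: FIRST = { '(', ')' }
  A → Y d: FIRST = { '(', ')' }
Productions for Y:
  Y → Y Y: FIRST = { '(', ')' }
  Y → Y ) d: FIRST = { '(', ')' }
  Y → ) d (: FIRST = { ')' }
  Y → A: FIRST = { '(', ')' }
  Y → (: FIRST = { '(' }

Conflict for A: A → A d A and A → Y d
  Overlap: { '(', ')' }
Conflict for Y: Y → Y Y and Y → Y ) d
  Overlap: { '(', ')' }
Conflict for Y: Y → Y Y and Y → ) d (
  Overlap: { ')' }
Conflict for Y: Y → Y Y and Y → A
  Overlap: { '(', ')' }
Conflict for Y: Y → Y Y and Y → (
  Overlap: { '(' }
Conflict for Y: Y → Y ) d and Y → ) d (
  Overlap: { ')' }
Conflict for Y: Y → Y ) d and Y → A
  Overlap: { '(', ')' }
Conflict for Y: Y → Y ) d and Y → (
  Overlap: { '(' }
Conflict for Y: Y → ) d ( and Y → A
  Overlap: { ')' }
Conflict for Y: Y → A and Y → (
  Overlap: { '(' }

Answer: Yes. A → A d A / A → Y d on { '(', ')' }; Y → Y Y / Y → Y ')' d on { '(', ')' }; Y → Y Y / Y → ')' d '(' on { ')' }; Y → Y Y / Y → A on { '(', ')' }; Y → Y Y / Y → '(' on { '(' }; Y → Y ')' d / Y → ')' d '(' on { ')' }; Y → Y ')' d / Y → A on { '(', ')' }; Y → Y ')' d / Y → '(' on { '(' }; Y → ')' d '(' / Y → A on { ')' }; Y → A / Y → '(' on { '(' }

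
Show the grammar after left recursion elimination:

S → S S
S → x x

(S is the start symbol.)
S → x x S'
S' → S S'
S' → ε

S is directly left-recursive. The standard transformation for
  A → A α₁ | ... | A α_m | β₁ | ... | β_n
is
  A  → β₁ A' | ... | β_n A'
  A' → α₁ A' | ... | α_m A' | ε

S → x x becomes S → x x S'
S → S S becomes S' → S S'
Add S' → ε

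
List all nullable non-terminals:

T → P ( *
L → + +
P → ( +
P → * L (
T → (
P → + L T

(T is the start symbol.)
None

A non-terminal is nullable if it can derive ε (the empty string): either it has an ε-production, or it has a production whose right-hand side consists entirely of nullable non-terminals.

There are no ε-productions, so no non-terminal can derive ε.
No non-terminals are nullable.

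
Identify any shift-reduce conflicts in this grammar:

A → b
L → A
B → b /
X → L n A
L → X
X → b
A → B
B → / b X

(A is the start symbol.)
A shift-reduce conflict occurs when an LR(0) state has both:
  - a complete (reduce) item [A → α .] (dot at the end), and
  - a shift item [B → β . c γ] (dot before a terminal).

Augment with A' → A and build the canonical LR(0) collection (I0 = CLOSURE({[A' → . A]}), then GOTO on every symbol after a dot until no new states appear). It has 13 states:
  I0: { [A → . B], [A → . b], [A' → . A], [B → . / b X], [B → . b /] }  — shift
  I1: { [B → / . b X] }  — shift
  I2: { [A' → A .] }  — accept
  I3: { [A → B .] }  — reduce
  I4: { [A → b .], [B → b . /] }  — shift, reduce
  I5: { [B → b / .] }  — reduce
  I6: { [A → . B], [A → . b], [B → . / b X], [B → . b /], [B → / b . X], [L → . A], [L → . X], [X → . L n A], [X → . b] }  — shift
  I7: { [L → A .] }  — reduce
  I8: { [X → L . n A] }  — shift
  I9: { [B → / b X .], [L → X .] }  — 2 reduces
  I10: { [A → b .], [B → b . /], [X → b .] }  — shift, 2 reduces
  I11: { [A → . B], [A → . b], [B → . / b X], [B → . b /], [X → L n . A] }  — shift
  I12: { [X → L n A .] }  — reduce

I4 contains reduce item [A → b .] and shift item [B → b . /] — shift-reduce conflict.
I10 contains reduce items [A → b .], [X → b .] and shift item [B → b . /] — shift-reduce conflict.

Answer: Yes — I4: [A → b .] vs [B → b . /]; I10: [A → b .] vs [B → b . /]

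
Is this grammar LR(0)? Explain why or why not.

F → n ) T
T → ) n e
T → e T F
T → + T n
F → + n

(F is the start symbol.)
Augment with F' → F and build the canonical LR(0) collection (I0 = CLOSURE({[F' → . F]}), then GOTO on every symbol after a dot until no new states appear). It has 16 states:
  I0: { [F → . + n], [F → . n ) T], [F' → . F] }  — shift
  I1: { [F → + . n] }  — shift
  I2: { [F' → F .] }  — accept
  I3: { [F → n . ) T] }  — shift
  I4: { [F → n ) . T], [T → . ) n e], [T → . + T n], [T → . e T F] }  — shift
  I5: { [T → ) . n e] }  — shift
  I6: { [T → + . T n], [T → . ) n e], [T → . + T n], [T → . e T F] }  — shift
  I7: { [F → n ) T .] }  — reduce
  I8: { [T → . ) n e], [T → . + T n], [T → . e T F], [T → e . T F] }  — shift
  I9: { [F → . + n], [F → . n ) T], [T → e T . F] }  — shift
  I10: { [T → e T F .] }  — reduce
  I11: { [T → + T . n] }  — shift
  I12: { [T → + T n .] }  — reduce
  I13: { [T → ) n . e] }  — shift
  I14: { [T → ) n e .] }  — reduce
  I15: { [F → + n .] }  — reduce

Every state is either a pure shift/goto state or contains exactly one complete item and nothing to shift — no conflicts. The grammar is LR(0).

Answer: Yes, the grammar is LR(0)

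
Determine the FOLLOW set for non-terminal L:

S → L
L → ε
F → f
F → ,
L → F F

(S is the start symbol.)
To compute FOLLOW(L), find every occurrence of L on a right-hand side N → α L β: add FIRST(β) \ {ε}, and if β is empty or nullable also add FOLLOW(N). Iterate to a fixed point.

In S → L: L is at the end, add FOLLOW(S)

The FOLLOW sets referred to above (computed the same way, to a fixed point):
  FOLLOW(S) = { $ }

Taking the union: FOLLOW(L) = { $ }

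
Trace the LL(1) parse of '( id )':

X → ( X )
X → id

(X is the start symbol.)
Stack is shown with the top on the left.

Stack    Input     Action
-------------------------
X $      ( id ) $  output X → ( X )
( X ) $  ( id ) $  match '('
X ) $    id ) $    output X → id
id ) $   id ) $    match 'id'
) $      ) $       match ')'
$        $         accept

The string is accepted.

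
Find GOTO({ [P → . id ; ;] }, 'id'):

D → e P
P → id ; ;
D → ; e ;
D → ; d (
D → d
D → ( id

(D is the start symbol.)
GOTO(I, 'id') = CLOSURE({ [A → αX.β] : [A → α.Xβ] ∈ I, X = 'id' })

Items with dot before 'id', with the dot advanced:
  [P → . id ; ;] → [P → id . ; ;]
Closure adds nothing (no advanced item has the dot before a non-terminal).

GOTO = { [P → id . ; ;] }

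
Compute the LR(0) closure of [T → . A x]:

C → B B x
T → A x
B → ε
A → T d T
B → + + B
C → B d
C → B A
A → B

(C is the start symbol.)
To compute CLOSURE, for each item [A → α.Bβ] where B is a non-terminal, add [B → .γ] for all productions B → γ; repeat for the newly added items until nothing changes.

Start with: [T → . A x]
  [T → . A x] has the dot before A: add [A → . T d T], [A → . B]
  [A → . T d T] has the dot before T: all T-items already present
  [A → . B] has the dot before B: add [B → .], [B → . + + B]
No further items can be added.

CLOSURE = { [A → . B], [A → . T d T], [B → . + + B], [B → .], [T → . A x] }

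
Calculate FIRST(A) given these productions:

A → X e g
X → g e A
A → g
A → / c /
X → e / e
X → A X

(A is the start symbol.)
FIRST sets of the other non-terminals involved (by the same procedure, iterated to a fixed point):
  FIRST(X) = { '/', 'e', 'g' }

From A → X e g:
  - X is a non-terminal: add FIRST(X) \ {ε} = { '/', 'e', 'g' }
    X is not nullable, so stop
From A → g:
  - g is a terminal: add 'g' and stop
From A → / c /:
  - '/' is a terminal: add '/' and stop

Collecting: FIRST(A) = { '/', 'e', 'g' }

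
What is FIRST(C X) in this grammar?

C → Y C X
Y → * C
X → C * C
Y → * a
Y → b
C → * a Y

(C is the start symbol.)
FIRST sets of the non-terminals involved (from the grammar, by fixed-point iteration):
  FIRST(C) = { '*', 'b' }

To compute FIRST(C X), process the symbols left to right:
Symbol C is a non-terminal. Add FIRST(C) \ {ε} = { '*', 'b' }
C is not nullable (ε ∉ FIRST(C)), so stop here.
FIRST(C X) = { '*', 'b' }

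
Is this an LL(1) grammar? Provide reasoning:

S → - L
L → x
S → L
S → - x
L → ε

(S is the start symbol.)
Relevant sets:
  FIRST(L) = { 'x', ε }
  FOLLOW(S) = { $ }
  FOLLOW(L) = { $ }

For S:
  PREDICT(S → '-' L) = { '-' }
  PREDICT(S → L) = { $, 'x' }
  PREDICT(S → '-' x) = { '-' }
For L:
  PREDICT(L → x) = { 'x' }
  PREDICT(L → ε) = { $ }

Conflict found: Predict set conflict for S: { '-' }
The grammar is NOT LL(1).

Answer: No. Predict set conflict for S: { '-' }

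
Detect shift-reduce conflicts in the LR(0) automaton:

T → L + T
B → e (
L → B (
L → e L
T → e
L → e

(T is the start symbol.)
Augment with T' → T and build the canonical LR(0) collection (I0 = CLOSURE({[T' → . T]}), then GOTO on every symbol after a dot until no new states appear). It has 11 states:
  I0: { [B → . e (], [L → . B (], [L → . e L], [L → . e], [T → . L + T], [T → . e], [T' → . T] }  — shift
  I1: { [L → B . (] }  — shift
  I2: { [T → L . + T] }  — shift
  I3: { [T' → T .] }  — accept
  I4: { [B → . e (], [B → e . (], [L → . B (], [L → . e L], [L → . e], [L → e . L], [L → e .], [T → e .] }  — shift, 2 reduces
  I5: { [B → e ( .] }  — reduce
  I6: { [L → e L .] }  — reduce
  I7: { [B → . e (], [B → e . (], [L → . B (], [L → . e L], [L → . e], [L → e . L], [L → e .] }  — shift, reduce
  I8: { [B → . e (], [L → . B (], [L → . e L], [L → . e], [T → . L + T], [T → . e], [T → L + . T] }  — shift
  I9: { [T → L + T .] }  — reduce
  I10: { [L → B ( .] }  — reduce

I4 contains reduce items [L → e .], [T → e .] and shift items [B → . e (], [B → e . (], [L → . e], [L → . e L] — shift-reduce conflict.
I7 contains reduce item [L → e .] and shift items [B → . e (], [B → e . (], [L → . e], [L → . e L] — shift-reduce conflict.

Answer: Yes — I4: [L → e .] vs [B → . e (]; I7: [L → e .] vs [B → . e (]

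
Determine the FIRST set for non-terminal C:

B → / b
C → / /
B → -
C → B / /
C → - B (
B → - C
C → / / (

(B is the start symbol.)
{ '-', '/' }

FIRST sets of the other non-terminals involved (by the same procedure, iterated to a fixed point):
  FIRST(B) = { '-', '/' }

From C → / /:
  - '/' is a terminal: add '/' and stop
From C → B / /:
  - B is a non-terminal: add FIRST(B) \ {ε} = { '-', '/' }
    B is not nullable, so stop
From C → - B (:
  - '-' is a terminal: add '-' and stop
From C → / / (:
  - '/' is a terminal: add '/' and stop

Collecting: FIRST(C) = { '-', '/' }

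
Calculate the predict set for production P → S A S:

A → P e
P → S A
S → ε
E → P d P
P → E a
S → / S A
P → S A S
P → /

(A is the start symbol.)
{ '/' }

PREDICT(P → S A S) = (FIRST(RHS) \ {ε}) ∪ (FOLLOW(P) if ε ∈ FIRST(RHS), i.e. RHS ⇒* ε)
FIRST(S) = { '/', ε }
FIRST(A) = { '/' }
FIRST(S A S) = { '/' }
ε ∉ FIRST(S A S), so FOLLOW(P) is not added.
PREDICT(P → S A S) = { '/' }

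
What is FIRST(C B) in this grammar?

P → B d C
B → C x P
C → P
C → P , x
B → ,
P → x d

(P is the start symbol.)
FIRST sets of the non-terminals involved (from the grammar, by fixed-point iteration):
  FIRST(C) = { ',', 'x' }

To compute FIRST(C B), process the symbols left to right:
Symbol C is a non-terminal. Add FIRST(C) \ {ε} = { ',', 'x' }
C is not nullable (ε ∉ FIRST(C)), so stop here.
FIRST(C B) = { ',', 'x' }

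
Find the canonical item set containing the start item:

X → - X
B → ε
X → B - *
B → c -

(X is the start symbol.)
{ [B → . c -], [B → .], [X → . - X], [X → . B - *], [X' → . X] }

First, augment the grammar with X' → X
I₀ = CLOSURE({ [X' → . X] }):
  [X' → . X] has the dot before X: add [X → . - X], [X → . B - *]
  [X → . B - *] has the dot before B: add [B → .], [B → . c -]
No further items can be added.

I₀ = { [B → . c -], [B → .], [X → . - X], [X → . B - *], [X' → . X] }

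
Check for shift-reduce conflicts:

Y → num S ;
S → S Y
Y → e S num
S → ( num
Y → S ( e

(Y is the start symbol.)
Yes — I10: [Y → e S num .] vs [S → . ( num]

A shift-reduce conflict occurs when an LR(0) state has both:
  - a complete (reduce) item [A → α .] (dot at the end), and
  - a shift item [B → β . c γ] (dot before a terminal).

Augment with Y' → Y and build the canonical LR(0) collection (I0 = CLOSURE({[Y' → . Y]}), then GOTO on every symbol after a dot until no new states appear). It has 14 states:
  I0: { [S → . ( num], [S → . S Y], [Y → . S ( e], [Y → . e S num], [Y → . num S ;], [Y' → . Y] }  — shift
  I1: { [S → ( . num] }  — shift
  I2: { [S → . ( num], [S → . S Y], [S → S . Y], [Y → . S ( e], [Y → . e S num], [Y → . num S ;], [Y → S . ( e] }  — shift
  I3: { [Y' → Y .] }  — accept
  I4: { [S → . ( num], [S → . S Y], [Y → e . S num] }  — shift
  I5: { [S → . ( num], [S → . S Y], [Y → num . S ;] }  — shift
  I6: { [S → . ( num], [S → . S Y], [S → S . Y], [Y → . S ( e], [Y → . e S num], [Y → . num S ;], [Y → num S . ;] }  — shift
  I7: { [Y → num S ; .] }  — reduce
  I8: { [S → S Y .] }  — reduce
  I9: { [S → . ( num], [S → . S Y], [S → S . Y], [Y → . S ( e], [Y → . e S num], [Y → . num S ;], [Y → e S . num] }  — shift
  I10: { [S → . ( num], [S → . S Y], [Y → e S num .], [Y → num . S ;] }  — shift, reduce
  I11: { [S → ( . num], [Y → S ( . e] }  — shift
  I12: { [Y → S ( e .] }  — reduce
  I13: { [S → ( num .] }  — reduce

I10 contains reduce item [Y → e S num .] and shift item [S → . ( num] — shift-reduce conflict.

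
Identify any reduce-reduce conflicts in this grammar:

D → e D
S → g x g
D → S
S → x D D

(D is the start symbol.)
No reduce-reduce conflicts

A reduce-reduce conflict occurs when an LR(0) state has two complete items [A → α .] and [B → β .] — both call for a reduction, and with no lookahead the parser cannot choose between them.

Augment with D' → D and build the canonical LR(0) collection (I0 = CLOSURE({[D' → . D]}), then GOTO on every symbol after a dot until no new states appear). It has 11 states:
  I0: { [D → . S], [D → . e D], [D' → . D], [S → . g x g], [S → . x D D] }  — shift
  I1: { [D' → D .] }  — accept
  I2: { [D → S .] }  — reduce
  I3: { [D → . S], [D → . e D], [D → e . D], [S → . g x g], [S → . x D D] }  — shift
  I4: { [S → g . x g] }  — shift
  I5: { [D → . S], [D → . e D], [S → . g x g], [S → . x D D], [S → x . D D] }  — shift
  I6: { [D → . S], [D → . e D], [S → . g x g], [S → . x D D], [S → x D . D] }  — shift
  I7: { [S → x D D .] }  — reduce
  I8: { [S → g x . g] }  — shift
  I9: { [S → g x g .] }  — reduce
  I10: { [D → e D .] }  — reduce

No state contains more than one complete item.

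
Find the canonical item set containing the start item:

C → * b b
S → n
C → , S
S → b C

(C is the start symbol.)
First, augment the grammar with C' → C
I₀ = CLOSURE({ [C' → . C] }):
  [C' → . C] has the dot before C: add [C → . * b b], [C → . , S]
No further items can be added.

I₀ = { [C → . * b b], [C → . , S], [C' → . C] }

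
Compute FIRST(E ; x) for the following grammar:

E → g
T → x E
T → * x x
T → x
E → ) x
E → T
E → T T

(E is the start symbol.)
FIRST sets of the non-terminals involved (from the grammar, by fixed-point iteration):
  FIRST(E) = { ')', '*', 'g', 'x' }

To compute FIRST(E ; x), process the symbols left to right:
Symbol E is a non-terminal. Add FIRST(E) \ {ε} = { ')', '*', 'g', 'x' }
E is not nullable (ε ∉ FIRST(E)), so stop here.
FIRST(E ; x) = { ')', '*', 'g', 'x' }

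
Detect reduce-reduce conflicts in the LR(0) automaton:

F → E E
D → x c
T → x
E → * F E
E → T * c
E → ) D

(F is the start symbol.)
No reduce-reduce conflicts

Augment with F' → F and build the canonical LR(0) collection (I0 = CLOSURE({[F' → . F]}), then GOTO on every symbol after a dot until no new states appear). It has 15 states:
  I0: { [E → . ) D], [E → . * F E], [E → . T * c], [F → . E E], [F' → . F], [T → . x] }  — shift
  I1: { [D → . x c], [E → ) . D] }  — shift
  I2: { [E → * . F E], [E → . ) D], [E → . * F E], [E → . T * c], [F → . E E], [T → . x] }  — shift
  I3: { [E → . ) D], [E → . * F E], [E → . T * c], [F → E . E], [T → . x] }  — shift
  I4: { [F' → F .] }  — accept
  I5: { [E → T . * c] }  — shift
  I6: { [T → x .] }  — reduce
  I7: { [E → T * . c] }  — shift
  I8: { [E → T * c .] }  — reduce
  I9: { [F → E E .] }  — reduce
  I10: { [E → * F . E], [E → . ) D], [E → . * F E], [E → . T * c], [T → . x] }  — shift
  I11: { [E → * F E .] }  — reduce
  I12: { [E → ) D .] }  — reduce
  I13: { [D → x . c] }  — shift
  I14: { [D → x c .] }  — reduce

No state contains more than one complete item.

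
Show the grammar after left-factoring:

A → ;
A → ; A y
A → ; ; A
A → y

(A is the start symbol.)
Left-factoring transforms A → αβ₁ | αβ₂ into A → αA' and A' → β₁ | β₂
(α is the longest common prefix among the alternatives). Repeat until
no nonterminal has two alternatives with a common prefix.

Round 1: A has alternatives sharing prefix ';'. Introduce A': A → ; A'
  Add: A' → ε
  Add: A' → A y
  Add: A' → ; A

No remaining common prefixes — done.

Resulting grammar:
A → ; A'
A' → ε
A' → A y
A' → ; A
A → y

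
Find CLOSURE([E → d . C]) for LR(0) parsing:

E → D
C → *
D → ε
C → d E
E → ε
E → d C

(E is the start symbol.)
To compute CLOSURE, for each item [A → α.Bβ] where B is a non-terminal, add [B → .γ] for all productions B → γ; repeat for the newly added items until nothing changes.

Start with: [E → d . C]
  [E → d . C] has the dot before C: add [C → . *], [C → . d E]
No further items can be added.

CLOSURE = { [C → . *], [C → . d E], [E → d . C] }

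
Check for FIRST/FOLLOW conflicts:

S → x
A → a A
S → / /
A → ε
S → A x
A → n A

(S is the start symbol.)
No FIRST/FOLLOW conflicts.

Nullable non-terminals: A.

A: nullable alternative(s) A → ε; FOLLOW(A) = { 'x' }
  A → a A: FIRST \ {ε} = { 'a' } — disjoint from FOLLOW(A)
  A → ε: FIRST \ {ε} = { } — this is the only nullable alternative, skip
  A → n A: FIRST \ {ε} = { 'n' } — disjoint from FOLLOW(A)

S has no nullable alternative, so no FIRST/FOLLOW check is needed there.

No FIRST/FOLLOW conflicts found.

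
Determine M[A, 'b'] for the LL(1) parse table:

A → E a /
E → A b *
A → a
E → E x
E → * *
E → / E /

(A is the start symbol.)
To find M[A, 'b'], we find productions for A where 'b' is in the predict set (PREDICT(N → α) = (FIRST(α) \ {ε}) ∪ (FOLLOW(N) if α ⇒* ε)).

Relevant sets:
  FIRST(E) = { '*', '/', 'a' }

A → E a /: PREDICT = { '*', '/', 'a' }
A → a: PREDICT = { 'a' }

M[A, 'b'] is empty (no production applies)

Answer: Empty (error entry)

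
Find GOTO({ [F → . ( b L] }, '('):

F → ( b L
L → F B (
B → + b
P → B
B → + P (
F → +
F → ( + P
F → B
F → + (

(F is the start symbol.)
{ [F → ( . b L] }

GOTO(I, '(') = CLOSURE({ [A → αX.β] : [A → α.Xβ] ∈ I, X = '(' })

Items with dot before '(', with the dot advanced:
  [F → . ( b L] → [F → ( . b L]
Closure adds nothing (no advanced item has the dot before a non-terminal).

GOTO = { [F → ( . b L] }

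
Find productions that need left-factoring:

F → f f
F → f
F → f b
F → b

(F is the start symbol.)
Yes, F has productions with common prefix 'f'

Left-factoring is needed when two productions for the same non-terminal
share a common prefix on the right-hand side.

Productions for F:
  F → f f
  F → f
  F → f b
  F → b

Found common prefix 'f' in productions for F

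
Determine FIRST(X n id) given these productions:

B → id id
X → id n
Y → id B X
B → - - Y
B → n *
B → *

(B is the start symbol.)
FIRST sets of the non-terminals involved (from the grammar, by fixed-point iteration):
  FIRST(X) = { 'id' }

To compute FIRST(X n id), process the symbols left to right:
Symbol X is a non-terminal. Add FIRST(X) \ {ε} = { 'id' }
X is not nullable (ε ∉ FIRST(X)), so stop here.
FIRST(X n id) = { 'id' }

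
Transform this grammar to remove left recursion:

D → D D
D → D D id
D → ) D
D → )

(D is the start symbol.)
D is directly left-recursive. The standard transformation for
  A → A α₁ | ... | A α_m | β₁ | ... | β_n
is
  A  → β₁ A' | ... | β_n A'
  A' → α₁ A' | ... | α_m A' | ε

D → ) D becomes D → ) D D'
D → ) becomes D → ) D'
D → D D becomes D' → D D'
D → D D id becomes D' → D id D'
Add D' → ε

Resulting grammar:
D → ) D D'
D → ) D'
D' → D D'
D' → D id D'
D' → ε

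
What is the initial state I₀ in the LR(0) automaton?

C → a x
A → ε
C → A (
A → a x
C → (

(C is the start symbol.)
{ [A → . a x], [A → .], [C → . (], [C → . A (], [C → . a x], [C' → . C] }

First, augment the grammar with C' → C
I₀ = CLOSURE({ [C' → . C] }):
  [C' → . C] has the dot before C: add [C → . a x], [C → . A (], [C → . (]
  [C → . A (] has the dot before A: add [A → .], [A → . a x]
No further items can be added.

I₀ = { [A → . a x], [A → .], [C → . (], [C → . A (], [C → . a x], [C' → . C] }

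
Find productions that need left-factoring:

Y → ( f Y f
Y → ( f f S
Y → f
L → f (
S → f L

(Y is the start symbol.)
Left-factoring is needed when two productions for the same non-terminal
share a common prefix on the right-hand side.

Productions for Y:
  Y → ( f Y f
  Y → ( f f S
  Y → f

Found common prefix '( f' in productions for Y

Answer: Yes, Y has productions with common prefix '( f'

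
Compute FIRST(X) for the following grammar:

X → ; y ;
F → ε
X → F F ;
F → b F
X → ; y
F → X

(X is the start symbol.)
FIRST sets of the other non-terminals involved (by the same procedure, iterated to a fixed point):
  FIRST(F) = { ';', 'b', ε }

From X → ; y ;:
  - ';' is a terminal: add ';' and stop
From X → F F ;:
  - F is a non-terminal: add FIRST(F) \ {ε} = { ';', 'b' }
    F is nullable, so continue to the next symbol
  - F is a non-terminal: add FIRST(F) \ {ε} = { ';', 'b' }
    F is nullable, so continue to the next symbol
  - ';' is a terminal: add ';' and stop
From X → ; y:
  - ';' is a terminal: add ';' and stop

Collecting: FIRST(X) = { ';', 'b' }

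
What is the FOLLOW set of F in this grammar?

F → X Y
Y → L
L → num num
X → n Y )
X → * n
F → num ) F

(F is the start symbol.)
To compute FOLLOW(F), find every occurrence of F on a right-hand side N → α F β: add FIRST(β) \ {ε}, and if β is empty or nullable also add FOLLOW(N). Iterate to a fixed point.

F is the start symbol, so $ ∈ FOLLOW(F).
In F → num ) F: F is at the end; this adds FOLLOW(F) to itself — nothing new

Taking the union: FOLLOW(F) = { $ }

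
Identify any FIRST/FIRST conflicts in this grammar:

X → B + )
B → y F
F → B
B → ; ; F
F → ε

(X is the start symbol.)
FIRST sets of the non-terminals at (or reachable through a nullable prefix from) the front of some alternative:
  FIRST(B) = { ';', 'y' }

Productions for B:
  B → y F: FIRST = { 'y' }
  B → ; ; F: FIRST = { ';' }
Productions for F:
  F → B: FIRST = { ';', 'y' }
  F → ε: FIRST = { ε }
X has only one production, so no FIRST/FIRST conflict is possible there.

All alternatives of each non-terminal have pairwise disjoint FIRST sets.

Answer: No FIRST/FIRST conflicts.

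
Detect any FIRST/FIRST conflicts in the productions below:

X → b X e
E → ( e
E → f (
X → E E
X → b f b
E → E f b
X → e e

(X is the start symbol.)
Yes. X → b X e / X → b f b on { 'b' }; E → '(' e / E → E f b on { '(' }; E → f '(' / E → E f b on { 'f' }

A FIRST/FIRST conflict occurs when two productions N → α and N → β for the same non-terminal have FIRST(α) ∩ FIRST(β) ≠ ∅ (with ε ∈ FIRST of a nullable right-hand side, so two nullable alternatives also conflict).

FIRST sets of the non-terminals at (or reachable through a nullable prefix from) the front of some alternative:
  FIRST(E) = { '(', 'f' }

Productions for X:
  X → b X e: FIRST = { 'b' }
  X → E E: FIRST = { '(', 'f' }
  X → b f b: FIRST = { 'b' }
  X → e e: FIRST = { 'e' }
Productions for E:
  E → ( e: FIRST = { '(' }
  E → f (: FIRST = { 'f' }
  E → E f b: FIRST = { '(', 'f' }

Conflict for X: X → b X e and X → b f b
  Overlap: { 'b' }
Conflict for E: E → ( e and E → E f b
  Overlap: { '(' }
Conflict for E: E → f ( and E → E f b
  Overlap: { 'f' }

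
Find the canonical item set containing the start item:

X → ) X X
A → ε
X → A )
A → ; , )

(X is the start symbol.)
{ [A → . ; , )], [A → .], [X → . ) X X], [X → . A )], [X' → . X] }

First, augment the grammar with X' → X
I₀ = CLOSURE({ [X' → . X] }):
  [X' → . X] has the dot before X: add [X → . ) X X], [X → . A )]
  [X → . A )] has the dot before A: add [A → .], [A → . ; , )]
No further items can be added.

I₀ = { [A → . ; , )], [A → .], [X → . ) X X], [X → . A )], [X' → . X] }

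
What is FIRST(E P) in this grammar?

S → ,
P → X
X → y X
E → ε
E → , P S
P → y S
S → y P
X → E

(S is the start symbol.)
{ ',', 'y', ε }

FIRST sets of the non-terminals involved (from the grammar, by fixed-point iteration):
  FIRST(E) = { ',', ε }
  FIRST(P) = { ',', 'y', ε }

To compute FIRST(E P), process the symbols left to right:
Symbol E is a non-terminal. Add FIRST(E) \ {ε} = { ',' }
E is nullable (ε ∈ FIRST(E)), continue to the next symbol.
Symbol P is a non-terminal. Add FIRST(P) \ {ε} = { ',', 'y' }
P is nullable (ε ∈ FIRST(P)), continue to the next symbol.
All symbols are nullable, so ε is in the result.
FIRST(E P) = { ',', 'y', ε }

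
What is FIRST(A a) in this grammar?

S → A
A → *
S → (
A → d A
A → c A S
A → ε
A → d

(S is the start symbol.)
{ '*', 'a', 'c', 'd' }

FIRST sets of the non-terminals involved (from the grammar, by fixed-point iteration):
  FIRST(A) = { '*', 'c', 'd', ε }

To compute FIRST(A a), process the symbols left to right:
Symbol A is a non-terminal. Add FIRST(A) \ {ε} = { '*', 'c', 'd' }
A is nullable (ε ∈ FIRST(A)), continue to the next symbol.
Symbol a is a terminal. Add 'a' and stop.
FIRST(A a) = { '*', 'a', 'c', 'd' }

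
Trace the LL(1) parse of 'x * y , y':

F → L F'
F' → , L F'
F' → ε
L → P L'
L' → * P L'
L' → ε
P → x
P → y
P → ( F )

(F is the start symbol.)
LL(1) parsing maintains a stack (initially the start symbol over $) and the input. At each step: if the stack top is a terminal, match it against the current input token; if it is a non-terminal N, replace it with the RHS of M[N, lookahead] (the unique production whose predict set contains the lookahead).

Stack is shown with the top on the left.

Stack        Input        Action
--------------------------------
F $          x * y , y $  output F → L F'
L F' $       x * y , y $  output L → P L'
P L' F' $    x * y , y $  output P → x
x L' F' $    x * y , y $  match 'x'
L' F' $      * y , y $    output L' → * P L'
* P L' F' $  * y , y $    match '*'
P L' F' $    y , y $      output P → y
y L' F' $    y , y $      match 'y'
L' F' $      , y $        output L' → ε
F' $         , y $        output F' → , L F'
, L F' $     , y $        match ','
L F' $       y $          output L → P L'
P L' F' $    y $          output P → y
y L' F' $    y $          match 'y'
L' F' $      $            output L' → ε
F' $         $            output F' → ε
$            $            accept

The string is accepted.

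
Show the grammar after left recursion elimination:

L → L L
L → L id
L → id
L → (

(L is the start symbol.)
L → id L'
L → ( L'
L' → L L'
L' → id L'
L' → ε

L is directly left-recursive. The standard transformation for
  A → A α₁ | ... | A α_m | β₁ | ... | β_n
is
  A  → β₁ A' | ... | β_n A'
  A' → α₁ A' | ... | α_m A' | ε

L → id becomes L → id L'
L → ( becomes L → ( L'
L → L L becomes L' → L L'
L → L id becomes L' → id L'
Add L' → ε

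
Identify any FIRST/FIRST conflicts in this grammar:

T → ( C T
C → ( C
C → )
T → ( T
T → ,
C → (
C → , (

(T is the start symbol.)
Yes. T → '(' C T / T → '(' T on { '(' }; C → '(' C / C → '(' on { '(' }

Productions for T:
  T → ( C T: FIRST = { '(' }
  T → ( T: FIRST = { '(' }
  T → ,: FIRST = { ',' }
Productions for C:
  C → ( C: FIRST = { '(' }
  C → ): FIRST = { ')' }
  C → (: FIRST = { '(' }
  C → , (: FIRST = { ',' }

Conflict for T: T → ( C T and T → ( T
  Overlap: { '(' }
Conflict for C: C → ( C and C → (
  Overlap: { '(' }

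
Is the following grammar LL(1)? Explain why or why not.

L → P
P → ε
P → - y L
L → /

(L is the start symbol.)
Yes, the grammar is LL(1).

A grammar is LL(1) if for each non-terminal N with multiple productions, the predict sets of those productions are pairwise disjoint, where PREDICT(N → α) = (FIRST(α) \ {ε}) ∪ (FOLLOW(N) if α ⇒* ε).

Relevant sets:
  FIRST(P) = { '-', ε }
  FOLLOW(L) = { $ }
  FOLLOW(P) = { $ }

For L:
  PREDICT(L → P) = { $, '-' }
  PREDICT(L → '/') = { '/' }
For P:
  PREDICT(P → ε) = { $ }
  PREDICT(P → '-' y L) = { '-' }

All predict sets are disjoint. The grammar IS LL(1).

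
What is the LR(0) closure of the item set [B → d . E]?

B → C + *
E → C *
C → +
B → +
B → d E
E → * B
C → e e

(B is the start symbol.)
To compute CLOSURE, for each item [A → α.Bβ] where B is a non-terminal, add [B → .γ] for all productions B → γ; repeat for the newly added items until nothing changes.

Start with: [B → d . E]
  [B → d . E] has the dot before E: add [E → . C *], [E → . * B]
  [E → . C *] has the dot before C: add [C → . +], [C → . e e]
No further items can be added.

CLOSURE = { [B → d . E], [C → . +], [C → . e e], [E → . * B], [E → . C *] }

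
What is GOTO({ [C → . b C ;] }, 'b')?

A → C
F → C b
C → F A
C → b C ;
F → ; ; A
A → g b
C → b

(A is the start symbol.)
GOTO(I, 'b') = CLOSURE({ [A → αX.β] : [A → α.Xβ] ∈ I, X = 'b' })

Items with dot before 'b', with the dot advanced:
  [C → . b C ;] → [C → b . C ;]
Closure of the advanced items:
  [C → b . C ;] has the dot before C: add [C → . F A], [C → . b C ;], [C → . b]
  [C → . F A] has the dot before F: add [F → . C b], [F → . ; ; A]

GOTO = { [C → . F A], [C → . b C ;], [C → . b], [C → b . C ;], [F → . ; ; A], [F → . C b] }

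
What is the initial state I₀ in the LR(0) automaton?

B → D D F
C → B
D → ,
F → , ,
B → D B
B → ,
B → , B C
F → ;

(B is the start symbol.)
{ [B → . , B C], [B → . ,], [B → . D B], [B → . D D F], [B' → . B], [D → . ,] }

First, augment the grammar with B' → B
I₀ = CLOSURE({ [B' → . B] }):
  [B' → . B] has the dot before B: add [B → . D D F], [B → . D B], [B → . ,], [B → . , B C]
  [B → . D D F] has the dot before D: add [D → . ,]
No further items can be added.

I₀ = { [B → . , B C], [B → . ,], [B → . D B], [B → . D D F], [B' → . B], [D → . ,] }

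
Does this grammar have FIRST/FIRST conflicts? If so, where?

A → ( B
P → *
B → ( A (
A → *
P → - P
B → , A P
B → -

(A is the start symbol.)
No FIRST/FIRST conflicts.

A FIRST/FIRST conflict occurs when two productions N → α and N → β for the same non-terminal have FIRST(α) ∩ FIRST(β) ≠ ∅ (with ε ∈ FIRST of a nullable right-hand side, so two nullable alternatives also conflict).

Productions for A:
  A → ( B: FIRST = { '(' }
  A → *: FIRST = { '*' }
Productions for P:
  P → *: FIRST = { '*' }
  P → - P: FIRST = { '-' }
Productions for B:
  B → ( A (: FIRST = { '(' }
  B → , A P: FIRST = { ',' }
  B → -: FIRST = { '-' }

All alternatives of each non-terminal have pairwise disjoint FIRST sets.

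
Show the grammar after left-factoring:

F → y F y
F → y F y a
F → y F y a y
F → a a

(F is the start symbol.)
F → y F y F'
F' → ε
F' → a F''
F'' → ε
F'' → y
F → a a

Left-factoring transforms A → αβ₁ | αβ₂ into A → αA' and A' → β₁ | β₂
(α is the longest common prefix among the alternatives). Repeat until
no nonterminal has two alternatives with a common prefix.

Round 1: F has alternatives sharing prefix 'y F y'. Introduce F': F → y F y F'
  Add: F' → ε
  Add: F' → a
  Add: F' → a y

Round 2: F' has alternatives sharing prefix 'a'. Introduce F'': F' → a F''
  Add: F'' → ε
  Add: F'' → y

No remaining common prefixes — done.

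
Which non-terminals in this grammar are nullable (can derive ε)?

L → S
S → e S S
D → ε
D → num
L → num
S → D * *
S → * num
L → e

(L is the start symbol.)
{ 'D' }

A non-terminal is nullable if it can derive ε (the empty string): either it has an ε-production, or it has a production whose right-hand side consists entirely of nullable non-terminals.

ε-productions: D → ε
So D is immediately nullable.
No further non-terminal can be added: every production for the remaining non-terminals contains a terminal or a non-nullable non-terminal.
Nullable = { 'D' }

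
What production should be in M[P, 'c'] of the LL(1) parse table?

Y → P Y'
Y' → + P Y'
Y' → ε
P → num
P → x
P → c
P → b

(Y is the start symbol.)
To find M[P, 'c'], we find productions for P where 'c' is in the predict set (PREDICT(N → α) = (FIRST(α) \ {ε}) ∪ (FOLLOW(N) if α ⇒* ε)).

P → num: PREDICT = { 'num' }
P → x: PREDICT = { 'x' }
P → c: PREDICT = { 'c' }
  'c' is in predict set, so this production goes in M[P, 'c']
P → b: PREDICT = { 'b' }

M[P, 'c'] = P → c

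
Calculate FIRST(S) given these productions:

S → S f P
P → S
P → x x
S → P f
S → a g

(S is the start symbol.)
To compute FIRST(S), examine every production with S on the left-hand side, reading each right-hand side left to right until a non-nullable symbol is reached.

FIRST sets of the other non-terminals involved (by the same procedure, iterated to a fixed point):
  FIRST(P) = { 'a', 'x' }

From S → S f P:
  - S is the symbol being defined: contributes nothing new
    S is not nullable, so stop
From S → P f:
  - P is a non-terminal: add FIRST(P) \ {ε} = { 'a', 'x' }
    P is not nullable, so stop
From S → a g:
  - a is a terminal: add 'a' and stop

Collecting: FIRST(S) = { 'a', 'x' }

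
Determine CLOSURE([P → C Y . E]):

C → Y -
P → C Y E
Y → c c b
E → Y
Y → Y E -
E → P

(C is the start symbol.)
{ [C → . Y -], [E → . P], [E → . Y], [P → . C Y E], [P → C Y . E], [Y → . Y E -], [Y → . c c b] }

Start with: [P → C Y . E]
  [P → C Y . E] has the dot before E: add [E → . Y], [E → . P]
  [E → . Y] has the dot before Y: add [Y → . c c b], [Y → . Y E -]
  [E → . P] has the dot before P: add [P → . C Y E]
  [P → . C Y E] has the dot before C: add [C → . Y -]
No further items can be added.

CLOSURE = { [C → . Y -], [E → . P], [E → . Y], [P → . C Y E], [P → C Y . E], [Y → . Y E -], [Y → . c c b] }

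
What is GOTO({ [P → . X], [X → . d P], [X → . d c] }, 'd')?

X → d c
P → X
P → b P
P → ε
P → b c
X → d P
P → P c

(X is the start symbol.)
GOTO(I, 'd') = CLOSURE({ [A → αX.β] : [A → α.Xβ] ∈ I, X = 'd' })

Items with dot before 'd', with the dot advanced:
  [X → . d P] → [X → d . P]
  [X → . d c] → [X → d . c]
Closure of the advanced items:
  [X → d . P] has the dot before P: add [P → . X], [P → . b P], [P → .], [P → . b c], [P → . P c]
  [P → . X] has the dot before X: add [X → . d c], [X → . d P]

GOTO = { [P → . P c], [P → . X], [P → . b P], [P → . b c], [P → .], [X → . d P], [X → . d c], [X → d . P], [X → d . c] }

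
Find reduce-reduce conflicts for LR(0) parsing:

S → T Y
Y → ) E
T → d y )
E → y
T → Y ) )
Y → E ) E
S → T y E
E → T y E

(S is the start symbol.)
Yes — I15: [E → T y E .] vs [S → T y E .]

Augment with S' → S and build the canonical LR(0) collection (I0 = CLOSURE({[S' → . S]}), then GOTO on every symbol after a dot until no new states appear). It has 21 states:
  I0: { [E → . T y E], [E → . y], [S → . T Y], [S → . T y E], [S' → . S], [T → . Y ) )], [T → . d y )], [Y → . ) E], [Y → . E ) E] }  — shift
  I1: { [E → . T y E], [E → . y], [T → . Y ) )], [T → . d y )], [Y → ) . E], [Y → . ) E], [Y → . E ) E] }  — shift
  I2: { [Y → E . ) E] }  — shift
  I3: { [S' → S .] }  — accept
  I4: { [E → . T y E], [E → . y], [E → T . y E], [S → T . Y], [S → T . y E], [T → . Y ) )], [T → . d y )], [Y → . ) E], [Y → . E ) E] }  — shift
  I5: { [T → Y . ) )] }  — shift
  I6: { [T → d . y )] }  — shift
  I7: { [E → y .] }  — reduce
  I8: { [T → d y . )] }  — shift
  I9: { [T → d y ) .] }  — reduce
  I10: { [T → Y ) . )] }  — shift
  I11: { [T → Y ) ) .] }  — reduce
  I12: { [E → T . y E] }  — shift
  I13: { [S → T Y .], [T → Y . ) )] }  — shift, reduce
  I14: { [E → . T y E], [E → . y], [E → T y . E], [E → y .], [S → T y . E], [T → . Y ) )], [T → . d y )], [Y → . ) E], [Y → . E ) E] }  — shift, reduce
  I15: { [E → T y E .], [S → T y E .], [Y → E . ) E] }  — shift, 2 reduces
  I16: { [E → . T y E], [E → . y], [T → . Y ) )], [T → . d y )], [Y → . ) E], [Y → . E ) E], [Y → E ) . E] }  — shift
  I17: { [Y → E ) E .], [Y → E . ) E] }  — shift, reduce
  I18: { [E → . T y E], [E → . y], [E → T y . E], [T → . Y ) )], [T → . d y )], [Y → . ) E], [Y → . E ) E] }  — shift
  I19: { [E → T y E .], [Y → E . ) E] }  — shift, reduce
  I20: { [Y → ) E .], [Y → E . ) E] }  — shift, reduce

I15 contains complete items [E → T y E .], [S → T y E .] — reduce-reduce conflict.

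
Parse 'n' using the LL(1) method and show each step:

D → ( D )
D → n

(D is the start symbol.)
Stack is shown with the top on the left.

Stack  Input  Action
--------------------
D $    n $    output D → n
n $    n $    match 'n'
$      $      accept

The string is accepted.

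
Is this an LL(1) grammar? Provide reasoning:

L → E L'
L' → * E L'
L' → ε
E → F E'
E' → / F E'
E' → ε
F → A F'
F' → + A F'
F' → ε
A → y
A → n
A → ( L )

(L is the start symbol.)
Yes, the grammar is LL(1).

Relevant sets:
  FOLLOW(L') = { $, ')' }
  FOLLOW(E') = { $, ')', '*' }
  FOLLOW(F') = { $, ')', '*', '/' }

For L':
  PREDICT(L' → '*' E L') = { '*' }
  PREDICT(L' → ε) = { $, ')' }
For E':
  PREDICT(E' → '/' F E') = { '/' }
  PREDICT(E' → ε) = { $, ')', '*' }
For F':
  PREDICT(F' → '+' A F') = { '+' }
  PREDICT(F' → ε) = { $, ')', '*', '/' }
For A:
  PREDICT(A → y) = { 'y' }
  PREDICT(A → n) = { 'n' }
  PREDICT(A → '(' L ')') = { '(' }
L, E, F have a single production, so nothing to check there.

All predict sets are disjoint. The grammar IS LL(1).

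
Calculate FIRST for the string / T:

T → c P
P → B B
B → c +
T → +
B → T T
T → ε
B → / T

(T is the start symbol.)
To compute FIRST(/ T), process the symbols left to right:
Symbol / is a terminal. Add '/' and stop.
FIRST(/ T) = { '/' }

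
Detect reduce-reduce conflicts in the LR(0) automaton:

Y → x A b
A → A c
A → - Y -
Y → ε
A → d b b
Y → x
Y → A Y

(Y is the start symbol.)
No reduce-reduce conflicts

Augment with Y' → Y and build the canonical LR(0) collection (I0 = CLOSURE({[Y' → . Y]}), then GOTO on every symbol after a dot until no new states appear). It has 14 states:
  I0: { [A → . - Y -], [A → . A c], [A → . d b b], [Y → . A Y], [Y → . x A b], [Y → . x], [Y → .], [Y' → . Y] }  — shift, reduce
  I1: { [A → - . Y -], [A → . - Y -], [A → . A c], [A → . d b b], [Y → . A Y], [Y → . x A b], [Y → . x], [Y → .] }  — shift, reduce
  I2: { [A → . - Y -], [A → . A c], [A → . d b b], [A → A . c], [Y → . A Y], [Y → . x A b], [Y → . x], [Y → .], [Y → A . Y] }  — shift, reduce
  I3: { [Y' → Y .] }  — accept
  I4: { [A → d . b b] }  — shift
  I5: { [A → . - Y -], [A → . A c], [A → . d b b], [Y → x . A b], [Y → x .] }  — shift, reduce
  I6: { [A → A . c], [Y → x A . b] }  — shift
  I7: { [Y → x A b .] }  — reduce
  I8: { [A → A c .] }  — reduce
  I9: { [A → d b . b] }  — shift
  I10: { [A → d b b .] }  — reduce
  I11: { [Y → A Y .] }  — reduce
  I12: { [A → - Y . -] }  — shift
  I13: { [A → - Y - .] }  — reduce

No state contains more than one complete item.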